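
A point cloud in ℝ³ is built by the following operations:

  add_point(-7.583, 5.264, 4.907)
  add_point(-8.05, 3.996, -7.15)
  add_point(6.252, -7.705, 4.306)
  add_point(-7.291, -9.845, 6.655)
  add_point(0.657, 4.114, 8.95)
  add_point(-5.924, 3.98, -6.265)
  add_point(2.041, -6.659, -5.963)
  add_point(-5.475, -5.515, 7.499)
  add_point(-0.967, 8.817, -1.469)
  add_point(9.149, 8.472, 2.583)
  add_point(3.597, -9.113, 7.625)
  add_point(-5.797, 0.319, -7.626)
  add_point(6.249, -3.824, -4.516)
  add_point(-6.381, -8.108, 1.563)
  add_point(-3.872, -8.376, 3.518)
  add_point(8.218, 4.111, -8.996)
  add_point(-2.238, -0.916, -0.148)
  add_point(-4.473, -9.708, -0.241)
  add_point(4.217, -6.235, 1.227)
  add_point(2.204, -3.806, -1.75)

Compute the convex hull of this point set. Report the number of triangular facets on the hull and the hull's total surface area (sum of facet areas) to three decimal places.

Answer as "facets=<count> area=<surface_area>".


Extreme-point indices: [0, 1, 2, 3, 4, 6, 7, 8, 9, 10, 11, 12, 13, 15, 17] — 15 of 20 on the boundary.

Area of each hull facet:
  f1: (p2, p15, p9) → 98.9938
  f2: (p0, p3, p1) → 92.2775
  f3: (p10, p2, p9) → 32.2665
  f4: (p8, p0, p1) → 48.6967
  f5: (p8, p0, p9) → 49.8673
  f6: (p8, p15, p1) → 65.6583
  f7: (p8, p15, p9) → 61.8359
  f8: (p13, p3, p1) → 25.6204
  f9: (p11, p15, p1) → 30.2855
  f10: (p11, p6, p15) → 66.0125
  f11: (p11, p13, p1) → 23.9404
  f12: (p12, p2, p15) → 27.9704
  f13: (p12, p6, p15) → 21.3837
  f14: (p12, p6, p2) → 25.4103
  f15: (p4, p0, p9) → 49.3104
  f16: (p4, p10, p9) → 77.1575
  f17: (p17, p6, p2) → 48.2347
  f18: (p17, p10, p2) → 25.1908
  f19: (p17, p10, p3) → 38.9957
  f20: (p17, p13, p3) → 7.3348
  f21: (p17, p11, p6) → 47.7633
  f22: (p17, p11, p13) → 19.0742
  f23: (p7, p10, p3) → 23.2760
  f24: (p7, p4, p10) → 55.1522
  f25: (p7, p0, p3) → 17.6446
  f26: (p7, p4, p0) → 48.1587
Σ area = 1127.512

Euler characteristic 15−39+26 = 2 ✓

facets=26 area=1127.512


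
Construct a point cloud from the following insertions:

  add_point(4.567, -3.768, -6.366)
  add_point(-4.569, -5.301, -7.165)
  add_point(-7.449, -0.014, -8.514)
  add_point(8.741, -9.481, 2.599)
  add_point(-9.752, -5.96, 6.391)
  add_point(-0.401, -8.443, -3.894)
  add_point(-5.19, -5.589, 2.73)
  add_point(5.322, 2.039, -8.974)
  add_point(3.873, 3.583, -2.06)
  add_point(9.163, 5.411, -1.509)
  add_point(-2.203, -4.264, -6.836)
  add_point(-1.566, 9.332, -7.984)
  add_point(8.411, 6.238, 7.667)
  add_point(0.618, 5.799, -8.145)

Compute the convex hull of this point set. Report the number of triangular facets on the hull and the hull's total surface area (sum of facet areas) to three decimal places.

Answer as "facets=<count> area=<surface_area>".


10 of the 14 inputs are extreme points: [0, 1, 2, 3, 4, 5, 7, 9, 11, 12].

Area of each hull facet:
  f1: (p7, p3, p9) → 69.1007
  f2: (p11, p7, p9) → 45.5149
  f3: (p12, p3, p4) → 153.3968
  f4: (p12, p3, p9) → 70.2619
  f5: (p12, p11, p4) → 189.3080
  f6: (p12, p11, p9) → 55.7187
  f7: (p0, p7, p3) → 25.0388
  f8: (p0, p1, p7) → 29.0024
  f9: (p2, p11, p7) → 53.9161
  f10: (p2, p1, p7) → 37.8706
  f11: (p2, p11, p4) → 84.2296
  f12: (p2, p1, p4) → 44.6867
  f13: (p5, p0, p3) → 38.9725
  f14: (p5, p0, p1) → 22.3236
  f15: (p5, p3, p4) → 78.7907
  f16: (p5, p1, p4) → 42.9913
Σ area = 1041.123

Euler characteristic 10−24+16 = 2 ✓

facets=16 area=1041.123


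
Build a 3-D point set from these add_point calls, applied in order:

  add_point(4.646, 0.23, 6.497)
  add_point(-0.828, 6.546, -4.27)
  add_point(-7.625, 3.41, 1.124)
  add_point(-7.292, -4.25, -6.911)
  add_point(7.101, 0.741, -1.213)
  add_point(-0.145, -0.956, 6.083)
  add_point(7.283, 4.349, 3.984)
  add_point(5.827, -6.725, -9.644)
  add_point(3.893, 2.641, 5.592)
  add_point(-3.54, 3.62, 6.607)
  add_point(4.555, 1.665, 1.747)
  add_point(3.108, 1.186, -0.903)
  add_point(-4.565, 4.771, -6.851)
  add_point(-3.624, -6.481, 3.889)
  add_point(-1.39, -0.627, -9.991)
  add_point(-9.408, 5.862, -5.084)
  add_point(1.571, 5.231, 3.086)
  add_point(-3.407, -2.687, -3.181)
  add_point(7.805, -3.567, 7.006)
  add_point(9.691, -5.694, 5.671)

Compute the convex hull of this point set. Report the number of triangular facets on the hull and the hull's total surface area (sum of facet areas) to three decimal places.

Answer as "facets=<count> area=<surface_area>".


Hull vertices (17/20): indices [0, 1, 2, 3, 4, 5, 6, 7, 8, 9, 12, 13, 14, 15, 16, 18, 19].

Area of each hull facet:
  f1: (p13, p7, p19) → 98.7937
  f2: (p14, p7, p1) → 39.1537
  f3: (p4, p7, p19) → 54.9789
  f4: (p4, p7, p1) → 58.1986
  f5: (p2, p9, p15) → 11.9197
  f6: (p2, p9, p13) → 34.7091
  f7: (p5, p9, p13) → 18.2997
  f8: (p12, p1, p15) → 11.4635
  f9: (p12, p14, p15) → 12.6864
  f10: (p12, p14, p1) → 16.8306
  f11: (p3, p13, p7) → 78.2642
  f12: (p3, p14, p7) → 34.4874
  f13: (p3, p14, p15) → 38.6652
  f14: (p3, p2, p15) → 35.2026
  f15: (p3, p2, p13) → 54.7107
  f16: (p18, p5, p9) → 14.5053
  f17: (p18, p13, p19) → 18.3208
  f18: (p18, p5, p13) → 27.9712
  f19: (p6, p4, p1) → 32.5182
  f20: (p6, p4, p19) → 30.2332
  f21: (p6, p18, p19) → 11.4098
  f22: (p16, p6, p1) → 20.2876
  f23: (p16, p6, p9) → 14.1500
  f24: (p16, p1, p15) → 31.4046
  f25: (p16, p9, p15) → 41.9029
  f26: (p0, p18, p9) → 10.4886
  f27: (p0, p6, p18) → 12.9586
  f28: (p8, p6, p9) → 9.2175
  f29: (p8, p0, p9) → 9.5198
  f30: (p8, p0, p6) → 5.3203
Σ area = 888.572

Euler characteristic 17−45+30 = 2 ✓

facets=30 area=888.572


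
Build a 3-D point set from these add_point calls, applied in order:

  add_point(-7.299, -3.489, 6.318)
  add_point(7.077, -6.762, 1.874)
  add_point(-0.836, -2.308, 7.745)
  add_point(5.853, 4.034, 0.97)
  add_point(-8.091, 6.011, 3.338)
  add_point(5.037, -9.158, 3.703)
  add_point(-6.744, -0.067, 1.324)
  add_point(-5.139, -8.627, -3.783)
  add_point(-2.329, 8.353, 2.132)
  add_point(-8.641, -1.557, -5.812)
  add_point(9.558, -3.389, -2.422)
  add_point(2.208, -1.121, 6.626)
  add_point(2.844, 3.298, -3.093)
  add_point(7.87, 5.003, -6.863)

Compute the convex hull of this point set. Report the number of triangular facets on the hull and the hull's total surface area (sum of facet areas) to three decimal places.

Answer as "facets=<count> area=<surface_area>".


Extreme-point indices: [0, 1, 2, 3, 4, 5, 7, 8, 9, 10, 11, 13] — 12 of 14 on the boundary.

Facet areas (half cross-product norm):
  f1: (p13, p8, p9) → 97.2560
  f2: (p7, p13, p9) → 72.3443
  f3: (p7, p13, p10) → 75.2325
  f4: (p4, p8, p9) → 37.3316
  f5: (p4, p2, p8) → 36.6780
  f6: (p11, p2, p8) → 19.6904
  f7: (p5, p7, p10) → 60.3693
  f8: (p5, p11, p2) → 15.5103
  f9: (p3, p13, p8) → 36.4397
  f10: (p3, p11, p8) → 38.8833
  f11: (p3, p13, p10) → 33.9496
  f12: (p1, p5, p10) → 2.9893
  f13: (p1, p5, p11) → 15.8798
  f14: (p1, p3, p10) → 26.8767
  f15: (p1, p3, p11) → 36.6420
  f16: (p0, p4, p2) → 33.5625
  f17: (p0, p4, p9) → 55.0969
  f18: (p0, p5, p2) → 30.9749
  f19: (p0, p5, p7) → 68.3497
  f20: (p0, p7, p9) → 45.5127
Σ area = 839.569

Check V−E+F: 12 − 30 + 20 = 2.

facets=20 area=839.569


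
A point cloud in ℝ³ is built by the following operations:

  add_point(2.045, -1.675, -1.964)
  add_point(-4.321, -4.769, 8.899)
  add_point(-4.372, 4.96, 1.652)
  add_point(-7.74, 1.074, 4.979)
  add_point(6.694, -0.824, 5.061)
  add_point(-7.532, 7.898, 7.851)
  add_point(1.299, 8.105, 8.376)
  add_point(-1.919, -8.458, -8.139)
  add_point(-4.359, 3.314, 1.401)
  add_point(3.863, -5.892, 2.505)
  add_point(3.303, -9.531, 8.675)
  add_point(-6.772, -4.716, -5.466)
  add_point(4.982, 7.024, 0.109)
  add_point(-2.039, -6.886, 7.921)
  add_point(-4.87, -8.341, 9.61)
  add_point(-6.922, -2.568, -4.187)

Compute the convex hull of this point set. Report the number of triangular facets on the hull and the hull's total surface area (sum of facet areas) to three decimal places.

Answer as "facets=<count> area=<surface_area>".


facets=20 area=873.329

12 of the 16 inputs are extreme points: [2, 3, 4, 5, 6, 7, 9, 10, 11, 12, 14, 15].

Per-facet area ½‖(b−a)×(c−a)‖:
  f1: (p12, p7, p4) → 82.0092
  f2: (p6, p10, p4) → 49.4302
  f3: (p6, p12, p4) → 40.9686
  f4: (p9, p10, p4) → 22.6873
  f5: (p9, p7, p4) → 27.2342
  f6: (p9, p7, p10) → 35.6905
  f7: (p14, p6, p10) → 71.4085
  f8: (p14, p7, p10) → 71.9345
  f9: (p2, p15, p12) → 45.3695
  f10: (p11, p12, p7) → 58.5711
  f11: (p11, p15, p12) → 15.7365
  f12: (p11, p14, p7) → 51.4835
  f13: (p11, p15, p3) → 7.5414
  f14: (p11, p14, p3) → 65.0137
  f15: (p5, p14, p3) → 31.4482
  f16: (p5, p14, p6) → 72.4615
  f17: (p5, p15, p3) → 26.3228
  f18: (p5, p2, p15) → 27.4910
  f19: (p5, p6, p12) → 37.8269
  f20: (p5, p2, p12) → 32.7001
Σ area = 873.329

Check V−E+F: 12 − 30 + 20 = 2.


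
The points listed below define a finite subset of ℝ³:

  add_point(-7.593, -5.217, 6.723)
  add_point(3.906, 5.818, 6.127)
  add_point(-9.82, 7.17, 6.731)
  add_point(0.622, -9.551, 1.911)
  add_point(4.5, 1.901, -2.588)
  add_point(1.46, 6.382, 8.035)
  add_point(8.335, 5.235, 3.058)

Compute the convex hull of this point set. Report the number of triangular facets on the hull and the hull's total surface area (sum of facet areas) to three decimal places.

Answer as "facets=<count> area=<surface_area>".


6 of the 7 inputs are extreme points: [0, 2, 3, 4, 5, 6].

Facet areas (half cross-product norm):
  f1: (p4, p6, p2) → 67.4757
  f2: (p4, p3, p6) → 47.0061
  f3: (p5, p6, p2) → 32.8810
  f4: (p5, p3, p6) → 69.9556
  f5: (p0, p5, p2) → 69.4729
  f6: (p0, p5, p3) → 76.7493
  f7: (p0, p4, p2) → 101.4649
  f8: (p0, p4, p3) → 67.4470
Σ area = 532.453

Euler: V−E+F = 6−12+8 = 2.

facets=8 area=532.453


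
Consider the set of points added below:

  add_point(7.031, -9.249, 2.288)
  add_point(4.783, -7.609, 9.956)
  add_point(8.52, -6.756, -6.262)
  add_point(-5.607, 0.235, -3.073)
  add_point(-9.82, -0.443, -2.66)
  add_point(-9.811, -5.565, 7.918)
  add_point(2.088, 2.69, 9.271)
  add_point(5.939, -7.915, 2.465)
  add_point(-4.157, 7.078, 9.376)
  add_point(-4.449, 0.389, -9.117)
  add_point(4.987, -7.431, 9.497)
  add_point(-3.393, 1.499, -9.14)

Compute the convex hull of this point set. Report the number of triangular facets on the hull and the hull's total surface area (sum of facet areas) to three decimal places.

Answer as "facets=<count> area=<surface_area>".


Hull vertices (10/12): indices [0, 1, 2, 4, 5, 6, 8, 9, 10, 11].

Facet areas (half cross-product norm):
  f1: (p11, p8, p4) → 70.0034
  f2: (p5, p2, p4) → 115.8946
  f3: (p5, p8, p4) → 78.0380
  f4: (p5, p1, p8) → 99.2024
  f5: (p6, p1, p8) → 26.4238
  f6: (p6, p11, p2) → 131.4533
  f7: (p6, p11, p8) → 72.1981
  f8: (p9, p2, p4) → 59.4729
  f9: (p9, p11, p4) → 5.5172
  f10: (p9, p11, p2) → 11.1960
  f11: (p0, p5, p2) → 75.3636
  f12: (p0, p5, p1) → 59.8020
  f13: (p10, p6, p2) → 85.1083
  f14: (p10, p6, p1) → 2.7278
  f15: (p10, p0, p2) → 17.5332
  f16: (p10, p0, p1) → 1.1519
Σ area = 911.086

Euler characteristic 10−24+16 = 2 ✓

facets=16 area=911.086


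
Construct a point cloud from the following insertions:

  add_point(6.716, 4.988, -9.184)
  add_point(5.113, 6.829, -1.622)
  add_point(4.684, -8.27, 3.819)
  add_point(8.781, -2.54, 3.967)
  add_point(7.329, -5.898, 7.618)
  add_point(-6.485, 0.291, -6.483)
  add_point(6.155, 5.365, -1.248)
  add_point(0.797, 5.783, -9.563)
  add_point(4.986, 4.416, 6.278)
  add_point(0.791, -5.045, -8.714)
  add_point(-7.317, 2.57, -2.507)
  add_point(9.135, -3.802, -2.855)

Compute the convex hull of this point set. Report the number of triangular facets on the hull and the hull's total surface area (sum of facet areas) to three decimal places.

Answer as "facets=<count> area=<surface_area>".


Hull vertices (12/12): indices [0, 1, 2, 3, 4, 5, 6, 7, 8, 9, 10, 11].

Per-facet area ½‖(b−a)×(c−a)‖:
  f1: (p7, p1, p10) → 50.2856
  f2: (p2, p4, p10) → 42.5868
  f3: (p2, p4, p11) → 23.8342
  f4: (p8, p1, p10) → 54.3427
  f5: (p8, p4, p10) → 80.4663
  f6: (p0, p7, p1) → 23.4296
  f7: (p9, p2, p11) → 47.1225
  f8: (p9, p0, p11) → 52.0737
  f9: (p9, p0, p7) → 32.1920
  f10: (p6, p8, p1) → 6.8837
  f11: (p6, p0, p1) → 7.2519
  f12: (p3, p4, p11) → 14.4951
  f13: (p3, p8, p4) → 20.8054
  f14: (p3, p6, p8) → 30.7467
  f15: (p3, p0, p11) → 35.2450
  f16: (p3, p6, p0) → 34.5064
  f17: (p5, p7, p10) → 22.2321
  f18: (p5, p9, p7) → 42.0506
  f19: (p5, p2, p10) → 40.1591
  f20: (p5, p9, p2) → 62.1869
Σ area = 722.896

Euler characteristic 12−30+20 = 2 ✓

facets=20 area=722.896


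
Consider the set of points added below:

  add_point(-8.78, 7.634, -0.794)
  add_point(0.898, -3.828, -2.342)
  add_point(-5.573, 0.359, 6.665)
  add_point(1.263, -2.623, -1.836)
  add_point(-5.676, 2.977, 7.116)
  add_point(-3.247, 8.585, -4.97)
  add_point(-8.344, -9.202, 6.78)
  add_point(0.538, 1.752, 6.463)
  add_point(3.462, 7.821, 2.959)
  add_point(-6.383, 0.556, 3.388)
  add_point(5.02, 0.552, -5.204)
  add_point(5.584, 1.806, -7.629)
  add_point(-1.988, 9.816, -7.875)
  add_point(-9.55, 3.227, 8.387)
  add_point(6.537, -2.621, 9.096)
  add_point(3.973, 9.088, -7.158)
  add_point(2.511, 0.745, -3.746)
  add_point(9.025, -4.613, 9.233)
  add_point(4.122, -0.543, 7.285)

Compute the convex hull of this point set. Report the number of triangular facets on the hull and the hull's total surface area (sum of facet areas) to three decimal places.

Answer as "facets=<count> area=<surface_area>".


Points on the hull: [0, 1, 6, 8, 11, 12, 13, 14, 15, 17] (10 of 19).

Per-facet area ½‖(b−a)×(c−a)‖:
  f1: (p6, p17, p13) → 112.3735
  f2: (p0, p6, p13) → 61.2494
  f3: (p0, p12, p6) → 81.8734
  f4: (p0, p8, p13) → 64.2626
  f5: (p0, p8, p12) → 57.7088
  f6: (p1, p12, p6) → 93.5762
  f7: (p1, p11, p12) → 49.5115
  f8: (p1, p6, p17) → 98.0110
  f9: (p1, p11, p17) → 62.5000
  f10: (p14, p17, p13) → 8.7558
  f11: (p14, p8, p13) → 90.3215
  f12: (p14, p8, p17) → 13.5200
  f13: (p15, p11, p17) → 64.9499
  f14: (p15, p8, p17) → 66.3436
  f15: (p15, p11, p12) → 21.3920
  f16: (p15, p8, p12) → 30.7644
Σ area = 977.114

Euler characteristic 10−24+16 = 2 ✓

facets=16 area=977.114


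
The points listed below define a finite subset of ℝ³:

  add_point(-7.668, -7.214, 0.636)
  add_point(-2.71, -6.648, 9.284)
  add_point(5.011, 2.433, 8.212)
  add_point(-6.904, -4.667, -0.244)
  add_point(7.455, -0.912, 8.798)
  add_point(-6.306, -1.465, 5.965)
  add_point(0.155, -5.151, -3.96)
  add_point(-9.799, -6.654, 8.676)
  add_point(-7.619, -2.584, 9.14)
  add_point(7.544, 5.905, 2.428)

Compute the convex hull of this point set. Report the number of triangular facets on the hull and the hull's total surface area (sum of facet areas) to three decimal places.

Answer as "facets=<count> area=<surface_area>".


facets=16 area=540.287

Points on the hull: [0, 1, 2, 3, 4, 5, 6, 7, 8, 9] (10 of 10).

Triangle areas on the boundary:
  f1: (p3, p6, p9) → 57.8120
  f2: (p4, p1, p6) → 76.5074
  f3: (p4, p6, p9) → 66.5175
  f4: (p4, p2, p9) → 14.4163
  f5: (p5, p3, p9) → 56.1635
  f6: (p0, p3, p7) → 11.0935
  f7: (p0, p3, p6) → 10.5580
  f8: (p0, p1, p7) → 29.2139
  f9: (p0, p1, p6) → 46.4515
  f10: (p8, p2, p9) → 40.7248
  f11: (p8, p5, p9) → 22.1286
  f12: (p8, p1, p7) → 14.5057
  f13: (p8, p3, p7) → 21.6420
  f14: (p8, p5, p3) → 10.0799
  f15: (p8, p4, p1) → 34.7923
  f16: (p8, p4, p2) → 27.6800
Σ area = 540.287

Euler: V−E+F = 10−24+16 = 2.


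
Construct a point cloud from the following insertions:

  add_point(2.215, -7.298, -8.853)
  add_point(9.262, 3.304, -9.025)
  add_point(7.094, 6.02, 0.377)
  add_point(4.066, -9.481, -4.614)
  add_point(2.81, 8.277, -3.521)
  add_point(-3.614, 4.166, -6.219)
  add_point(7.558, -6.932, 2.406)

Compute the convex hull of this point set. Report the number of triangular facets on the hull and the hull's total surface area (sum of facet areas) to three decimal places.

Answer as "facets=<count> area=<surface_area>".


7 of the 7 inputs are extreme points: [0, 1, 2, 3, 4, 5, 6].

Area of each hull facet:
  f1: (p6, p3, p5) → 64.8700
  f2: (p6, p3, p1) → 58.9010
  f3: (p2, p6, p5) → 83.3338
  f4: (p2, p6, p1) → 65.1875
  f5: (p0, p1, p5) → 73.3705
  f6: (p0, p3, p5) → 31.2286
  f7: (p0, p3, p1) → 32.1060
  f8: (p4, p1, p5) → 39.6479
  f9: (p4, p2, p5) → 20.6270
  f10: (p4, p2, p1) → 29.2903
Σ area = 498.563

Check V−E+F: 7 − 15 + 10 = 2.

facets=10 area=498.563


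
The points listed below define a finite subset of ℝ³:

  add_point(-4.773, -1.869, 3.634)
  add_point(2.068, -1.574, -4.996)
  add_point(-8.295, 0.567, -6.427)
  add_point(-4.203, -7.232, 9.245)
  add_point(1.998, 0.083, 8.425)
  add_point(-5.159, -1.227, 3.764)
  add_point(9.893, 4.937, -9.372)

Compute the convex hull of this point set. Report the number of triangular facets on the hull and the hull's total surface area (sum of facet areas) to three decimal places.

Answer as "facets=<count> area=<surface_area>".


Points on the hull: [1, 2, 3, 4, 5, 6] (6 of 7).

Area of each hull facet:
  f1: (p1, p6, p2) → 50.7238
  f2: (p1, p3, p2) → 86.8951
  f3: (p1, p3, p6) → 54.0507
  f4: (p4, p6, p2) → 155.8741
  f5: (p4, p3, p6) → 82.8922
  f6: (p5, p4, p2) → 32.2485
  f7: (p5, p3, p2) → 27.3253
  f8: (p5, p4, p3) → 33.1748
Σ area = 523.184

Check V−E+F: 6 − 12 + 8 = 2.

facets=8 area=523.184


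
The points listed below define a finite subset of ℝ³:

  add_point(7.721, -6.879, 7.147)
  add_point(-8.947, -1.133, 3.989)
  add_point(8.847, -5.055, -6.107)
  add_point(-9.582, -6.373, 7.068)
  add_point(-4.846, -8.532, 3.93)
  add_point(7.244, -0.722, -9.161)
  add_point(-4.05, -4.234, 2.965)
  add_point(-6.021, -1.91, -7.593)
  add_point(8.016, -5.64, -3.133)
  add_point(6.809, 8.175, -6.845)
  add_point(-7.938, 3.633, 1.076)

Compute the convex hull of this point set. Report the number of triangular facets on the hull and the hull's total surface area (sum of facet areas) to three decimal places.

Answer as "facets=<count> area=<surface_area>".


facets=16 area=870.089

Extreme-point indices: [0, 1, 2, 3, 4, 5, 7, 8, 9, 10] — 10 of 11 on the boundary.

Area of each hull facet:
  f1: (p0, p9, p2) → 88.5991
  f2: (p8, p0, p2) → 4.0285
  f3: (p4, p7, p3) → 39.7170
  f4: (p4, p7, p2) → 98.0219
  f5: (p4, p8, p2) → 16.5439
  f6: (p4, p0, p3) → 32.4587
  f7: (p4, p8, p0) → 66.3390
  f8: (p10, p7, p9) → 83.3793
  f9: (p10, p0, p9) → 157.9968
  f10: (p5, p9, p2) → 19.7670
  f11: (p5, p7, p2) → 36.6992
  f12: (p5, p7, p9) → 61.7090
  f13: (p1, p0, p3) → 52.7352
  f14: (p1, p10, p0) → 49.8631
  f15: (p1, p7, p3) → 32.5290
  f16: (p1, p10, p7) → 29.7026
Σ area = 870.089

Check V−E+F: 10 − 24 + 16 = 2.


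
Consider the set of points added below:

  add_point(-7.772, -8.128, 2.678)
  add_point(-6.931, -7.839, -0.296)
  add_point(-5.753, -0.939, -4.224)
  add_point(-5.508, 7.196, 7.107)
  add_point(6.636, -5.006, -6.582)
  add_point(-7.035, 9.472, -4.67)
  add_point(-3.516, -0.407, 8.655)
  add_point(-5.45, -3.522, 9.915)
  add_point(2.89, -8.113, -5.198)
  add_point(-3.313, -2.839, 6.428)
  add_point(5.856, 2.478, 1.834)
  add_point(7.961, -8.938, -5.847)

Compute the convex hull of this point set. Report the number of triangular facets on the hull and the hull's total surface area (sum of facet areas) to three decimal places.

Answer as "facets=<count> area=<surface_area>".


facets=18 area=811.417

11 of the 12 inputs are extreme points: [0, 1, 2, 3, 4, 5, 6, 7, 8, 10, 11].

Facet areas (half cross-product norm):
  f1: (p7, p11, p0) → 78.2734
  f2: (p10, p7, p11) → 104.9912
  f3: (p3, p5, p0) → 96.8517
  f4: (p3, p7, p0) → 47.0642
  f5: (p3, p10, p5) → 79.1278
  f6: (p4, p10, p11) → 20.4558
  f7: (p4, p10, p5) → 90.4791
  f8: (p4, p2, p5) → 63.4165
  f9: (p1, p11, p0) → 20.1299
  f10: (p1, p5, p0) → 26.2234
  f11: (p1, p2, p5) → 21.8328
  f12: (p6, p10, p7) → 14.7456
  f13: (p6, p3, p7) → 11.0694
  f14: (p6, p3, p10) → 47.3415
  f15: (p8, p4, p11) → 9.8259
  f16: (p8, p4, p2) → 27.9446
  f17: (p8, p1, p11) → 10.0209
  f18: (p8, p1, p2) → 41.6231
Σ area = 811.417

Euler characteristic 11−27+18 = 2 ✓


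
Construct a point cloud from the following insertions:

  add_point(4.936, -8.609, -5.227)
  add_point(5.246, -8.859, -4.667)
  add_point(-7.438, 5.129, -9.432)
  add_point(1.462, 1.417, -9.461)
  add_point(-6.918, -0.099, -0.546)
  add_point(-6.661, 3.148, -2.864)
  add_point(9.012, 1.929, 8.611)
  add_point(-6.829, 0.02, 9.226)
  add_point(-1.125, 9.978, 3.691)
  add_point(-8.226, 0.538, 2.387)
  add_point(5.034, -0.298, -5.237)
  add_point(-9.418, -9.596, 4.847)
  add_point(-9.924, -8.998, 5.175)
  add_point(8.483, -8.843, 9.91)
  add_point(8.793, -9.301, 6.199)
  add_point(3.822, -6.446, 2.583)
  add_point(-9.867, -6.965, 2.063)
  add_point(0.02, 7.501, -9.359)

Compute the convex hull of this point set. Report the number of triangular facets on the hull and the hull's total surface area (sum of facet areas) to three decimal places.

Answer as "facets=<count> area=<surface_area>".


15 of the 18 inputs are extreme points: [0, 1, 2, 3, 6, 7, 8, 9, 10, 11, 12, 13, 14, 16, 17].

Triangle areas on the boundary:
  f1: (p7, p8, p6) → 84.6630
  f2: (p10, p14, p6) → 78.3228
  f3: (p13, p14, p6) → 20.3788
  f4: (p13, p7, p6) → 85.4422
  f5: (p13, p7, p12) → 90.4912
  f6: (p13, p11, p12) → 7.1019
  f7: (p13, p11, p14) → 34.2613
  f8: (p17, p2, p8) → 52.1652
  f9: (p17, p2, p3) → 24.4015
  f10: (p17, p8, p6) → 90.8527
  f11: (p17, p10, p6) → 67.6833
  f12: (p17, p10, p3) → 16.4471
  f13: (p9, p7, p12) → 33.5749
  f14: (p9, p7, p8) → 41.0030
  f15: (p9, p2, p8) → 73.6041
  f16: (p0, p10, p3) → 23.0365
  f17: (p0, p2, p3) → 43.3330
  f18: (p16, p9, p12) → 12.3603
  f19: (p16, p9, p2) → 46.1480
  f20: (p16, p11, p12) → 1.5764
  f21: (p16, p0, p2) → 130.5766
  f22: (p16, p0, p11) → 31.6353
  f23: (p1, p10, p14) → 48.7932
  f24: (p1, p0, p10) → 2.6649
  f25: (p1, p11, p14) → 96.6684
  f26: (p1, p0, p11) → 5.9917
Σ area = 1243.177

Check V−E+F: 15 − 39 + 26 = 2.

facets=26 area=1243.177


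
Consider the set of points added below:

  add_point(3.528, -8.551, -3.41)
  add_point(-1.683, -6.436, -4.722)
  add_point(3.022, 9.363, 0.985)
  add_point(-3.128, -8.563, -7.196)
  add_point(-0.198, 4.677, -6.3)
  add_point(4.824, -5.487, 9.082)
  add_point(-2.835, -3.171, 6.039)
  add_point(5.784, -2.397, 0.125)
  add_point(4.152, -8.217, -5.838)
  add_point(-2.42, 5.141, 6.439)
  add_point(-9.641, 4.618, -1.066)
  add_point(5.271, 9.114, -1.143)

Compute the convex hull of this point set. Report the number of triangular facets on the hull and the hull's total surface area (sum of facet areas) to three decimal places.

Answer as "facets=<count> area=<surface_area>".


facets=18 area=777.588

Hull vertices (11/12): indices [0, 2, 3, 4, 5, 6, 7, 8, 9, 10, 11].

Triangle areas on the boundary:
  f1: (p3, p4, p10) → 72.3947
  f2: (p3, p6, p10) → 85.5219
  f3: (p3, p6, p5) → 59.3125
  f4: (p11, p5, p7) → 50.0782
  f5: (p11, p5, p2) → 25.9890
  f6: (p11, p2, p10) → 17.8818
  f7: (p11, p4, p10) → 45.4446
  f8: (p9, p5, p2) → 56.8190
  f9: (p9, p6, p5) → 34.8813
  f10: (p9, p2, p10) → 45.8068
  f11: (p9, p6, p10) → 43.1334
  f12: (p0, p3, p5) → 40.8286
  f13: (p8, p11, p4) → 57.3626
  f14: (p8, p3, p4) → 48.5149
  f15: (p8, p0, p3) → 9.3500
  f16: (p8, p11, p7) → 39.5411
  f17: (p8, p5, p7) → 36.7157
  f18: (p8, p0, p5) → 8.0116
Σ area = 777.588

Euler: V−E+F = 11−27+18 = 2.


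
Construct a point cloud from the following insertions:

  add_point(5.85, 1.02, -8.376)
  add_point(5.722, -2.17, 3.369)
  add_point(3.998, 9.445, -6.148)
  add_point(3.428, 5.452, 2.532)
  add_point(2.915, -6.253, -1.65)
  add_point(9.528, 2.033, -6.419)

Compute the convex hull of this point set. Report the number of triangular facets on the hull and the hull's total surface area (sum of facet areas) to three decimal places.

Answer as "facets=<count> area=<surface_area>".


6 of the 6 inputs are extreme points: [0, 1, 2, 3, 4, 5].

Triangle areas on the boundary:
  f1: (p1, p5, p4) → 38.4437
  f2: (p0, p5, p4) → 22.0083
  f3: (p0, p2, p4) → 41.2437
  f4: (p0, p2, p5) → 18.8560
  f5: (p3, p2, p4) → 59.2928
  f6: (p3, p1, p4) → 26.3003
  f7: (p3, p2, p5) → 42.6051
  f8: (p3, p1, p5) → 42.4397
Σ area = 291.190

Euler characteristic 6−12+8 = 2 ✓

facets=8 area=291.190


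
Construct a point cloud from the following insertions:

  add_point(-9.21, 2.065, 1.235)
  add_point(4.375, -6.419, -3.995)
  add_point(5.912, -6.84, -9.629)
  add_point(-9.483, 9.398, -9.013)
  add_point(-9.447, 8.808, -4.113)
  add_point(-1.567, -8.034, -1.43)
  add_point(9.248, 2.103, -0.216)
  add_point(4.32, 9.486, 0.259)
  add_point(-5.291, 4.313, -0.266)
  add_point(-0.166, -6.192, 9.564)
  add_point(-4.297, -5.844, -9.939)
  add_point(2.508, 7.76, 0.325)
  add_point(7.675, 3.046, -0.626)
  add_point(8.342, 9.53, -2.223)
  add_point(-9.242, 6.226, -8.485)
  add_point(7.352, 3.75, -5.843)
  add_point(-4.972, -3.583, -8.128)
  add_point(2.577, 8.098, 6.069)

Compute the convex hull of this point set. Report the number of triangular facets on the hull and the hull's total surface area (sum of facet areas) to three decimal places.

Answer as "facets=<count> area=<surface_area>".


14 of the 18 inputs are extreme points: [0, 1, 2, 3, 4, 5, 6, 7, 9, 10, 13, 14, 15, 17].

Triangle areas on the boundary:
  f1: (p2, p9, p5) → 49.3080
  f2: (p17, p9, p6) → 78.7385
  f3: (p15, p2, p3) → 101.5777
  f4: (p15, p2, p6) → 34.7774
  f5: (p10, p2, p3) → 75.4760
  f6: (p10, p2, p5) → 44.2895
  f7: (p1, p9, p6) → 73.5977
  f8: (p1, p2, p6) → 29.5421
  f9: (p1, p2, p9) → 3.3379
  f10: (p0, p17, p9) → 92.4184
  f11: (p0, p9, p5) → 70.2853
  f12: (p0, p10, p5) → 58.6676
  f13: (p13, p17, p6) → 37.9379
  f14: (p13, p15, p6) → 20.2568
  f15: (p13, p15, p3) → 62.1134
  f16: (p4, p0, p3) → 14.9506
  f17: (p4, p0, p17) → 60.3815
  f18: (p14, p10, p3) → 8.5540
  f19: (p14, p0, p3) → 14.3716
  f20: (p14, p0, p10) → 66.9751
  f21: (p7, p13, p17) → 10.0383
  f22: (p7, p4, p17) → 44.9901
  f23: (p7, p13, p3) → 35.7771
  f24: (p7, p4, p3) → 34.0243
Σ area = 1122.387

Check V−E+F: 14 − 36 + 24 = 2.

facets=24 area=1122.387


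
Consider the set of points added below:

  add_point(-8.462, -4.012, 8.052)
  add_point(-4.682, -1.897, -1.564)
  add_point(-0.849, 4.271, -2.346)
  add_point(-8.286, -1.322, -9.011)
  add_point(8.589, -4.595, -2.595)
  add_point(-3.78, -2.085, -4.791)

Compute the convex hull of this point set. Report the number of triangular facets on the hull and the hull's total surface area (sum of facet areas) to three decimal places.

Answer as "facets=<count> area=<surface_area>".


facets=4 area=406.380

Hull vertices (4/6): indices [0, 2, 3, 4].

Area of each hull facet:
  f1: (p2, p4, p0) → 99.2041
  f2: (p3, p4, p0) → 147.6162
  f3: (p3, p2, p0) → 86.0449
  f4: (p3, p2, p4) → 73.5149
Σ area = 406.380

Euler: V−E+F = 4−6+4 = 2.


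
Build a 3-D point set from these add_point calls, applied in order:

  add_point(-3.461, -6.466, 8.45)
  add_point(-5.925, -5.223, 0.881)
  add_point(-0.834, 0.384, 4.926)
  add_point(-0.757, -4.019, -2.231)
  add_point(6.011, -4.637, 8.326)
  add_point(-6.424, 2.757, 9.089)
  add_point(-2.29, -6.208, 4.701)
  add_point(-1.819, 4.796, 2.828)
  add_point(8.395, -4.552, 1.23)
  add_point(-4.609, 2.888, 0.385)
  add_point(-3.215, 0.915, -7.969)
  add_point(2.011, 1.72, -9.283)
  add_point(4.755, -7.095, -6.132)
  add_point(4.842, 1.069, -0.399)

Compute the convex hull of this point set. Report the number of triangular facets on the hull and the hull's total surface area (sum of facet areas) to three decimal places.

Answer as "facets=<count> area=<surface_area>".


facets=18 area=682.342

Extreme-point indices: [0, 1, 4, 5, 7, 8, 9, 10, 11, 12, 13] — 11 of 14 on the boundary.

Area of each hull facet:
  f1: (p11, p12, p8) → 41.5873
  f2: (p4, p12, p8) → 23.7885
  f3: (p4, p0, p12) → 70.6272
  f4: (p4, p0, p5) → 46.4912
  f5: (p4, p7, p5) → 53.2569
  f6: (p1, p0, p12) → 50.5613
  f7: (p1, p0, p5) → 38.4821
  f8: (p13, p11, p8) → 28.7243
  f9: (p13, p7, p11) → 38.5519
  f10: (p13, p4, p8) → 25.5648
  f11: (p13, p4, p7) → 43.4646
  f12: (p10, p1, p5) → 62.3884
  f13: (p10, p7, p11) → 31.4301
  f14: (p10, p11, p12) → 26.5299
  f15: (p10, p1, p12) → 59.6742
  f16: (p9, p7, p5) → 16.7396
  f17: (p9, p10, p5) → 9.4477
  f18: (p9, p10, p7) → 15.0324
Σ area = 682.342

Euler: V−E+F = 11−27+18 = 2.


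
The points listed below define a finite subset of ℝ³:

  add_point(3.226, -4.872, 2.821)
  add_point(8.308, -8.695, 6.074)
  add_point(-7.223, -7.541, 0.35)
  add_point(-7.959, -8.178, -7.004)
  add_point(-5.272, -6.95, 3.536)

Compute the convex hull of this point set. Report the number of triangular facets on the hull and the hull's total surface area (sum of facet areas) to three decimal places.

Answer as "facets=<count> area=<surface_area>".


facets=6 area=194.843

Points on the hull: [0, 1, 2, 3, 4] (5 of 5).

Facet areas (half cross-product norm):
  f1: (p0, p1, p3) → 38.9404
  f2: (p2, p1, p3) → 55.5947
  f3: (p2, p0, p3) → 38.6537
  f4: (p4, p0, p1) → 26.6817
  f5: (p4, p2, p1) → 20.3007
  f6: (p4, p2, p0) → 14.6719
Σ area = 194.843

Euler characteristic 5−9+6 = 2 ✓


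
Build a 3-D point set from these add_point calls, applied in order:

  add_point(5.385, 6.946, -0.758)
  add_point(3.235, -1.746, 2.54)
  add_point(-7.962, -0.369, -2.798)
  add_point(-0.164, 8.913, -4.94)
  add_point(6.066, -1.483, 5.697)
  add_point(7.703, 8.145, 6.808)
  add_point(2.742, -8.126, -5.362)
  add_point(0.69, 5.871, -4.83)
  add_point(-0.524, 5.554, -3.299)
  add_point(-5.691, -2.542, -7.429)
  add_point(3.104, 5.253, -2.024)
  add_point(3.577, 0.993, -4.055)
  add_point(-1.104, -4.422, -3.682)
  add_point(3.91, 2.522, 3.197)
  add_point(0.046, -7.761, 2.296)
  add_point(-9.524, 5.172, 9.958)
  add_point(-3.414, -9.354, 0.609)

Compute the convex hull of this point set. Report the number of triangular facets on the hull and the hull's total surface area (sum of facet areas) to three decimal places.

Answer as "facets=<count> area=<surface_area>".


facets=18 area=888.892

Extreme-point indices: [0, 2, 3, 4, 5, 6, 9, 11, 14, 15, 16] — 11 of 17 on the boundary.

Triangle areas on the boundary:
  f1: (p3, p5, p15) → 116.1907
  f2: (p4, p5, p15) → 83.1274
  f3: (p4, p6, p5) → 51.1714
  f4: (p9, p6, p16) → 41.6189
  f5: (p9, p6, p3) → 66.6150
  f6: (p0, p3, p5) → 19.7752
  f7: (p0, p6, p5) → 56.7265
  f8: (p14, p16, p15) → 37.1182
  f9: (p14, p4, p15) → 79.4245
  f10: (p14, p6, p16) → 16.7991
  f11: (p14, p4, p6) → 37.4635
  f12: (p2, p3, p15) → 85.9368
  f13: (p2, p9, p3) → 34.2484
  f14: (p2, p16, p15) → 74.0877
  f15: (p2, p9, p16) → 28.9066
  f16: (p11, p6, p3) → 22.4461
  f17: (p11, p0, p3) → 24.6919
  f18: (p11, p0, p6) → 12.5438
Σ area = 888.892

Euler: V−E+F = 11−27+18 = 2.


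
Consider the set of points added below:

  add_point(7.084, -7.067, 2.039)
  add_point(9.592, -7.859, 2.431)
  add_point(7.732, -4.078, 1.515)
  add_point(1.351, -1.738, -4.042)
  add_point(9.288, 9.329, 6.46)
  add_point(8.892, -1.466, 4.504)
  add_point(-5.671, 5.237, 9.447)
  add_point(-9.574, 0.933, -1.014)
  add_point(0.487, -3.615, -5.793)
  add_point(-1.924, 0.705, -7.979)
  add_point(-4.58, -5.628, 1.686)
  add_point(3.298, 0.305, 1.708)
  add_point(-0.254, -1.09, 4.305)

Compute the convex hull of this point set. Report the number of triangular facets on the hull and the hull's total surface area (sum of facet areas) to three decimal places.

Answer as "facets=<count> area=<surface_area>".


Extreme-point indices: [1, 4, 5, 6, 7, 8, 9, 10] — 8 of 13 on the boundary.

Facet areas (half cross-product norm):
  f1: (p9, p4, p7) → 104.2482
  f2: (p9, p4, p1) → 146.7691
  f3: (p6, p4, p7) → 91.8077
  f4: (p8, p9, p7) → 27.9061
  f5: (p8, p9, p1) → 19.5957
  f6: (p10, p6, p7) → 50.9871
  f7: (p10, p6, p1) → 94.7212
  f8: (p10, p8, p7) → 39.9463
  f9: (p10, p8, p1) → 58.8772
  f10: (p5, p4, p1) → 7.1423
  f11: (p5, p6, p1) → 47.0215
  f12: (p5, p6, p4) → 83.8191
Σ area = 772.842

Euler characteristic 8−18+12 = 2 ✓

facets=12 area=772.842


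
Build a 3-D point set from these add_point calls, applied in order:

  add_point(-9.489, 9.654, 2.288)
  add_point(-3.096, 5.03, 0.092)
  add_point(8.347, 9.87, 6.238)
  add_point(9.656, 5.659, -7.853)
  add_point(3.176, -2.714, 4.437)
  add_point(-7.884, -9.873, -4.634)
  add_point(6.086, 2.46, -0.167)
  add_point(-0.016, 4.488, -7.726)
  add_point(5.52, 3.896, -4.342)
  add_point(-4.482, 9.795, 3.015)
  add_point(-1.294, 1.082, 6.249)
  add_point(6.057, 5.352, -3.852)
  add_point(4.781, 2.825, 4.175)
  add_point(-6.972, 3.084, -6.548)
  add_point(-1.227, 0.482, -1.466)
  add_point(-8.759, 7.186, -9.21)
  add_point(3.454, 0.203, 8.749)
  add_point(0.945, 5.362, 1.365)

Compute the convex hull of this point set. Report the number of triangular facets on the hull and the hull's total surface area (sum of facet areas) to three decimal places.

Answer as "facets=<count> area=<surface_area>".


facets=14 area=1044.334

Points on the hull: [0, 2, 3, 4, 5, 9, 10, 15, 16] (9 of 18).

Facet areas (half cross-product norm):
  f1: (p15, p5, p0) → 104.0625
  f2: (p15, p5, p3) → 162.0267
  f3: (p2, p16, p0) → 93.5092
  f4: (p2, p15, p3) → 136.6627
  f5: (p10, p5, p0) → 104.9465
  f6: (p10, p16, p0) → 19.0196
  f7: (p10, p16, p5) → 38.5554
  f8: (p4, p5, p3) → 129.3462
  f9: (p4, p16, p5) → 27.2767
  f10: (p4, p2, p3) → 94.7786
  f11: (p4, p2, p16) → 27.4371
  f12: (p9, p15, p0) → 29.7113
  f13: (p9, p2, p0) → 3.4858
  f14: (p9, p2, p15) → 73.5158
Σ area = 1044.334

Euler: V−E+F = 9−21+14 = 2.


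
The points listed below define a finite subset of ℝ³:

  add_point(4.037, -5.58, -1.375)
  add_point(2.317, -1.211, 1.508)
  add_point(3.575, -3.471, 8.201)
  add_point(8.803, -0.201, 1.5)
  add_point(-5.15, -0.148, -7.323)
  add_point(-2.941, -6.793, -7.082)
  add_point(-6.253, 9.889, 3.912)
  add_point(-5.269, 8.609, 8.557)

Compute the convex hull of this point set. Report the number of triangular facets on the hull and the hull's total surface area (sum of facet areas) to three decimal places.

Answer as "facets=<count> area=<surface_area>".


facets=10 area=591.122

7 of the 8 inputs are extreme points: [0, 2, 3, 4, 5, 6, 7].

Triangle areas on the boundary:
  f1: (p7, p3, p6) → 44.1909
  f2: (p2, p7, p3) → 68.0351
  f3: (p2, p7, p5) → 126.7225
  f4: (p4, p3, p6) → 117.5423
  f5: (p4, p5, p3) → 55.3868
  f6: (p4, p7, p6) → 31.8384
  f7: (p4, p7, p5) → 57.3621
  f8: (p0, p5, p3) → 21.2111
  f9: (p0, p2, p3) → 33.2733
  f10: (p0, p2, p5) → 35.5597
Σ area = 591.122

Euler: V−E+F = 7−15+10 = 2.


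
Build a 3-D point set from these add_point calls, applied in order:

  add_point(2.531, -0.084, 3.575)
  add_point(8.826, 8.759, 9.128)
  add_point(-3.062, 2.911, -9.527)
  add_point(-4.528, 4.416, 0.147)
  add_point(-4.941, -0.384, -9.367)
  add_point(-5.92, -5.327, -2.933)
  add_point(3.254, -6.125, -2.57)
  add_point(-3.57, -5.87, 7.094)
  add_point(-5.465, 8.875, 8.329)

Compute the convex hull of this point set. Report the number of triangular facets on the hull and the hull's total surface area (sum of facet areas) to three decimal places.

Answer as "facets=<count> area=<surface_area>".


Extreme-point indices: [1, 2, 4, 5, 6, 7, 8] — 7 of 9 on the boundary.

Area of each hull facet:
  f1: (p2, p8, p1) → 135.4291
  f2: (p7, p8, p5) → 76.9220
  f3: (p7, p8, p1) → 105.8538
  f4: (p4, p8, p5) → 74.0817
  f5: (p4, p2, p8) → 35.4986
  f6: (p6, p7, p5) → 45.7605
  f7: (p6, p7, p1) → 109.9047
  f8: (p6, p4, p5) → 37.6333
  f9: (p6, p2, p1) → 128.3142
  f10: (p6, p4, p2) → 22.8456
Σ area = 772.243

Check V−E+F: 7 − 15 + 10 = 2.

facets=10 area=772.243


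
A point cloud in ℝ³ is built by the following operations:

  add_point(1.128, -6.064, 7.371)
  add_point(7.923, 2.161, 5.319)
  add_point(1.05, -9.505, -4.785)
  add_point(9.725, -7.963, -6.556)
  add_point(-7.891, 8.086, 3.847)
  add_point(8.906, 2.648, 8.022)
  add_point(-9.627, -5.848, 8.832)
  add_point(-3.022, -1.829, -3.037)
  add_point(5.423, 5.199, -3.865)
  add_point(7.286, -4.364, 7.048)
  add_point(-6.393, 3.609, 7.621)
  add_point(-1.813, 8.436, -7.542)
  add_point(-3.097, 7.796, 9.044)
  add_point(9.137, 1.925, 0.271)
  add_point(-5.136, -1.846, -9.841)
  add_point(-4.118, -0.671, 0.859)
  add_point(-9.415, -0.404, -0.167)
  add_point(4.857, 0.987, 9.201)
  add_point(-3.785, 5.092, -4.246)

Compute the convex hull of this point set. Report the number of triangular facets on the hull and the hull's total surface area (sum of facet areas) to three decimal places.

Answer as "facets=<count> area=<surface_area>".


facets=26 area=1221.501

Hull vertices (15/19): indices [0, 2, 3, 4, 5, 6, 8, 9, 10, 11, 12, 13, 14, 16, 17].

Triangle areas on the boundary:
  f1: (p12, p17, p6) → 76.5153
  f2: (p14, p11, p3) → 90.5570
  f3: (p4, p12, p11) → 43.1338
  f4: (p4, p14, p11) → 71.3243
  f5: (p2, p14, p6) → 97.0550
  f6: (p2, p14, p3) → 46.9338
  f7: (p8, p11, p3) → 52.7228
  f8: (p8, p13, p3) → 38.6764
  f9: (p8, p12, p11) → 67.5870
  f10: (p5, p9, p3) → 48.9003
  f11: (p5, p13, p3) → 35.8960
  f12: (p5, p9, p17) → 14.0758
  f13: (p5, p12, p17) → 21.3524
  f14: (p5, p8, p12) → 80.0274
  f15: (p5, p8, p13) → 20.5733
  f16: (p10, p12, p6) → 13.4900
  f17: (p10, p4, p6) → 21.9847
  f18: (p10, p4, p12) → 16.1249
  f19: (p16, p14, p6) → 39.3537
  f20: (p16, p4, p6) → 49.7699
  f21: (p16, p4, p14) → 45.6386
  f22: (p0, p9, p3) → 45.1906
  f23: (p0, p2, p3) → 56.2370
  f24: (p0, p2, p6) → 68.0051
  f25: (p0, p17, p6) → 40.6299
  f26: (p0, p9, p17) → 19.7459
Σ area = 1221.501

Euler characteristic 15−39+26 = 2 ✓


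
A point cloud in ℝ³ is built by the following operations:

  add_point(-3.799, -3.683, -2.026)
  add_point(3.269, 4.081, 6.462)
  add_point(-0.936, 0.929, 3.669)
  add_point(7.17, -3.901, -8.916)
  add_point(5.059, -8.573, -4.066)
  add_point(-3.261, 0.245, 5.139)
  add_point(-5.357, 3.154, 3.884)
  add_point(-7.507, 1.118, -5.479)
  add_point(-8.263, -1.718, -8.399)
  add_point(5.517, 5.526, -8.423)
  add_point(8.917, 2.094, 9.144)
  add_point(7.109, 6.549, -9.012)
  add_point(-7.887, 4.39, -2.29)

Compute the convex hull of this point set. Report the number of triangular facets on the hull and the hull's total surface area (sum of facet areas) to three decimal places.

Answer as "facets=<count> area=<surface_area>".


facets=16 area=824.565

10 of the 13 inputs are extreme points: [0, 1, 3, 4, 5, 6, 8, 10, 11, 12].

Per-facet area ½‖(b−a)×(c−a)‖:
  f1: (p5, p4, p10) → 95.5956
  f2: (p3, p4, p8) → 53.6051
  f3: (p3, p11, p8) → 80.6232
  f4: (p3, p4, p10) → 61.3655
  f5: (p3, p11, p10) → 95.1093
  f6: (p0, p4, p8) → 37.2646
  f7: (p0, p5, p8) → 25.9368
  f8: (p0, p5, p4) → 39.6849
  f9: (p12, p11, p8) → 70.7927
  f10: (p6, p5, p8) → 25.4351
  f11: (p6, p12, p8) → 24.8722
  f12: (p6, p5, p10) → 21.1379
  f13: (p1, p11, p10) → 51.4585
  f14: (p1, p6, p10) → 12.5706
  f15: (p1, p12, p11) → 104.4519
  f16: (p1, p6, p12) → 24.6611
Σ area = 824.565

Euler: V−E+F = 10−24+16 = 2.


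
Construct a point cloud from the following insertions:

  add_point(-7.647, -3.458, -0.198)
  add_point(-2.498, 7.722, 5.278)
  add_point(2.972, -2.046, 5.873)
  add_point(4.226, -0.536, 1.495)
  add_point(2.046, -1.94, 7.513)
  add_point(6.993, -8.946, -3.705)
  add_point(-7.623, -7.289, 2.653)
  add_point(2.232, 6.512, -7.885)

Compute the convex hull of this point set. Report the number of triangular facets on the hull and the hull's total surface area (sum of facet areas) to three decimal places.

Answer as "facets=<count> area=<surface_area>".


facets=12 area=610.467

Hull vertices (8/8): indices [0, 1, 2, 3, 4, 5, 6, 7].

Facet areas (half cross-product norm):
  f1: (p7, p5, p0) → 114.1164
  f2: (p1, p7, p0) → 89.4709
  f3: (p6, p5, p0) → 37.8343
  f4: (p6, p4, p5) → 82.3203
  f5: (p6, p1, p0) → 29.1755
  f6: (p6, p1, p4) → 65.8231
  f7: (p3, p7, p5) → 60.5708
  f8: (p3, p1, p7) → 64.7770
  f9: (p2, p4, p5) → 6.0589
  f10: (p2, p3, p5) → 23.6832
  f11: (p2, p1, p4) → 10.2588
  f12: (p2, p3, p1) → 26.3777
Σ area = 610.467

Euler characteristic 8−18+12 = 2 ✓
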